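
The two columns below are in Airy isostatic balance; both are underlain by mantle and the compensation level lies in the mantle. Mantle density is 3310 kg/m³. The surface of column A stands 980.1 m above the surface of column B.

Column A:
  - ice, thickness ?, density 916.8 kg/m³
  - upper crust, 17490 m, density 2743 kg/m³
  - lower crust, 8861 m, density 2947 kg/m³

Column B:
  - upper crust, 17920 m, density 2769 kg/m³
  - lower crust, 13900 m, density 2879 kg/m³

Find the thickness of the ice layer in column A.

2420 m

Take the compensation level at the base of the deeper column (depth z_c below the surface of column A) and equate Σ ρ_i t_i down to z_c; mantle fills any gap and the z_c terms cancel.
Column A: x×916.8 + 17490×2743 + 8861×2947 + (z_c − 26351 − x)×3310
Column B: 980.1×0 + 17920×2769 + 13900×2879 + (z_c − 980.1 − 31820)×3310
The z_c×3310 term appears on both sides and cancels. Collect the known terms of each column as K = Σ(ρt)_known − 3310 × (depth of known layers): K_A = 74088437 − 3310×26351 = −13133373; K_B = 89638580 − 3310×(980.1 + 31820) = −18929751.
Balance: K_A − x×(3310 − 916.8) = K_B, so x = (K_A − K_B)/(3310 − 916.8) = 5796380/2393.2 = 2420 m.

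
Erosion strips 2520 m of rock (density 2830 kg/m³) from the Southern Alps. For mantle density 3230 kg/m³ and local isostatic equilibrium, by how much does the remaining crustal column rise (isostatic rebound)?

2210 m

Unloading: uplift u = e ρ_c/ρ_m = 2520 m × 2830/3230 = 2210 m.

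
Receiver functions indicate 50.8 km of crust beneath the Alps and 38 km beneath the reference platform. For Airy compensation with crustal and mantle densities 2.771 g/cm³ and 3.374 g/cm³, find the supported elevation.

2.29 km

Excess crust Δ = 50.8 km − 38 km = 12.8 km, split between elevation h and root r with h + r = Δ.
Airy balance ρ_c h = (ρ_m − ρ_c) r gives r = h ρ_c/(ρ_m − ρ_c), so h (1 + ρ_c/(ρ_m − ρ_c)) = Δ, i.e. h = Δ (ρ_m − ρ_c)/ρ_m.
h = 12.8 km × 0.603/3.374 = 2.29 km.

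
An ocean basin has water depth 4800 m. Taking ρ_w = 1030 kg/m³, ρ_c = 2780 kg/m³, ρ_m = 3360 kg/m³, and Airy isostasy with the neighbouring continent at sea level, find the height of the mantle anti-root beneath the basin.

14500 m

In Airy isostatic equilibrium: replacing crust with seawater at the top is compensated by replacing crust with mantle at the base: d (ρ_c − ρ_w) = a (ρ_m − ρ_c).
a = d (ρ_c − ρ_w)/(ρ_m − ρ_c) = 4800 m × 1750/580 = 14500 m.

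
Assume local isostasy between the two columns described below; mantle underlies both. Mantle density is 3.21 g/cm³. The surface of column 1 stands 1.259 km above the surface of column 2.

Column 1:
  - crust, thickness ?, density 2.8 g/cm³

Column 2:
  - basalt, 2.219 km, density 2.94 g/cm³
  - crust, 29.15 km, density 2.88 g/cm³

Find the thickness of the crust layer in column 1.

34.8 km

Take the compensation level at the base of the deeper column (depth z_c below the surface of column 1) and equate Σ ρ_i t_i down to z_c; mantle fills any gap and the z_c terms cancel.
Column 1: x×2.8 + (z_c − 0 − x)×3.21
Column 2: 1.259×0 + 2.219×2.94 + 29.15×2.88 + (z_c − 1.259 − 31.369)×3.21
The z_c×3.21 term appears on both sides and cancels. Collect the known terms of each column as K = Σ(ρt)_known − 3.21 × (depth of known layers): K_1 = 0 − 3.21×0 = 0; K_2 = 90.47586 − 3.21×(1.259 + 31.369) = −14.26002.
Balance: K_1 − x×(3.21 − 2.8) = K_2, so x = (K_1 − K_2)/(3.21 − 2.8) = 14.26/0.41 = 34.8 km.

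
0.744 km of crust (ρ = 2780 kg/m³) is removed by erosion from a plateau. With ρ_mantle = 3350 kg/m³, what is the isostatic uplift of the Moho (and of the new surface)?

Unloading: uplift u = e ρ_c/ρ_m = 0.744 km × 2780/3350 = 0.617 km.

0.617 km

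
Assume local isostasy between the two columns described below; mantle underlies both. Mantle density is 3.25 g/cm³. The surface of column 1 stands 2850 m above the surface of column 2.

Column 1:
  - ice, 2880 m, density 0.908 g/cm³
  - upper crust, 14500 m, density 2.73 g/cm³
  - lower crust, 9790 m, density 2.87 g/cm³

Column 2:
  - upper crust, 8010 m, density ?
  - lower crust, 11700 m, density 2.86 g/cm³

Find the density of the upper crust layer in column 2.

2.73 g/cm³

Take the compensation level at the base of the deeper column (depth z_c below the surface of column 1) and equate Σ ρ_i t_i down to z_c; mantle fills any gap and the z_c terms cancel.
Column 1: 2880×0.908 + 14500×2.73 + 9790×2.87 + (z_c − 27170)×3.25
Column 2: 2850×0 + 8010×ρ + 11700×2.86 + (z_c − 2850 − 19710)×3.25
The z_c×3.25 term appears on both sides and cancels. Collect the known terms of each column as K = Σ(ρt)_known − 3.25 × (depth of known layers): K_1 = 70297.34 − 3.25×27170 = −18005.16; K_2 = 33462 − 3.25×(2850 + 19710) = −39858.
Balance: K_1 = K_2 + 8010×ρ, so ρ = (K_1 − K_2)/8010 = 21852.8/8010 = 2.73 g/cm³.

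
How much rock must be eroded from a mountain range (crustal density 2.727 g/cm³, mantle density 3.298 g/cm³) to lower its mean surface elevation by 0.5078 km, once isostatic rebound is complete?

2.93 km

Net drop Δ = e − u = e − e ρ_c/ρ_m = e (ρ_m − ρ_c)/ρ_m.
e = Δ ρ_m/(ρ_m − ρ_c) = 0.5078 km × 3.298/0.571 = 2.93 km.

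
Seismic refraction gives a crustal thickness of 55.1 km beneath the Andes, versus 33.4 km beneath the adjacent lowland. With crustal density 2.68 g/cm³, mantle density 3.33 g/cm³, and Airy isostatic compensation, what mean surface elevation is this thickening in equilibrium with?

Excess crust Δ = 55.1 km − 33.4 km = 21.7 km, split between elevation h and root r with h + r = Δ.
Airy balance ρ_c h = (ρ_m − ρ_c) r gives r = h ρ_c/(ρ_m − ρ_c), so h (1 + ρ_c/(ρ_m − ρ_c)) = Δ, i.e. h = Δ (ρ_m − ρ_c)/ρ_m.
h = 21.7 km × 0.65/3.33 = 4.24 km.

4.24 km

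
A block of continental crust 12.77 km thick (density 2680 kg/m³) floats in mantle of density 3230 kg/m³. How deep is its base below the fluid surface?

10.6 km

Draft d = t ρ_obj/ρ_fluid = 12.77 km × 2680/3230 = 10.6 km.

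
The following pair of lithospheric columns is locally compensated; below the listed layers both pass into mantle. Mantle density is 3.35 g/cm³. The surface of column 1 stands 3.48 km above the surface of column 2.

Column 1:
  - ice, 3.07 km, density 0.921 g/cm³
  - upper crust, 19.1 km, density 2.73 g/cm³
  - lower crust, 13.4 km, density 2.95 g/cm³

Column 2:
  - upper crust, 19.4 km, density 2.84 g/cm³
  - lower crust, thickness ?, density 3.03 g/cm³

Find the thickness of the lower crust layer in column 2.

Take the compensation level at the base of the deeper column (depth z_c below the surface of column 1) and equate Σ ρ_i t_i down to z_c; mantle fills any gap and the z_c terms cancel.
Column 1: 3.07×0.921 + 19.1×2.73 + 13.4×2.95 + (z_c − 35.57)×3.35
Column 2: 3.48×0 + 19.4×2.84 + x×3.03 + (z_c − 3.48 − 19.4 − x)×3.35
The z_c×3.35 term appears on both sides and cancels. Collect the known terms of each column as K = Σ(ρt)_known − 3.35 × (depth of known layers): K_1 = 94.50047 − 3.35×35.57 = −24.65903; K_2 = 55.096 − 3.35×(3.48 + 19.4) = −21.552.
Balance: K_1 = K_2 − x×(3.35 − 3.03), so x = (K_2 − K_1)/(3.35 − 3.03) = 3.10703/0.32 = 9.71 km.

9.71 km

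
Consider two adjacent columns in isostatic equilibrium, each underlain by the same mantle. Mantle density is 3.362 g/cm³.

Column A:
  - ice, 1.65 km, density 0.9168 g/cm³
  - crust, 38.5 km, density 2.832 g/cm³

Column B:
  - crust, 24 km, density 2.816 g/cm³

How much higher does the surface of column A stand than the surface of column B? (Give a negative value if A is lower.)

3.37 km

For any compensation level in the mantle, the mantle terms cancel and isostasy reduces to e = (Σt_A − Σt_B) − (Σ(ρt)_A − Σ(ρt)_B) / ρ_m.
Σt_A = 40.15 km; Σt_B = 24 km; Σ(ρt)_A = 110.54472; Σ(ρt)_B = 67.584 (in km·g/cm³).
e = (40.15 − 24) − (110.54472 − 67.584) / 3.362 = 3.37 km.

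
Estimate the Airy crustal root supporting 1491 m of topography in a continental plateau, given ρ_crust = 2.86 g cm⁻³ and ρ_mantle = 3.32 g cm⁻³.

9270 m

In Airy isostatic equilibrium: the weight of the topography is balanced by the buoyancy of the root, ρ_c h = (ρ_m − ρ_c) r.
r = h · ρ_c / (ρ_m − ρ_c) = 1491 m × 2.86 / (3.32 − 2.86) = 9270 m.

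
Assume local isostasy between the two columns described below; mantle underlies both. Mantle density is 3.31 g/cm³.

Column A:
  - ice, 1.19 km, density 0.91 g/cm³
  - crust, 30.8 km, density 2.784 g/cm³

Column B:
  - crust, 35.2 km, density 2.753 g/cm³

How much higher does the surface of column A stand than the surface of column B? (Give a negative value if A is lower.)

For any compensation level in the mantle, the mantle terms cancel and isostasy reduces to e = (Σt_A − Σt_B) − (Σ(ρt)_A − Σ(ρt)_B) / ρ_m.
Σt_A = 31.99 km; Σt_B = 35.2 km; Σ(ρt)_A = 86.8301; Σ(ρt)_B = 96.9056 (in km·g/cm³).
e = (31.99 − 35.2) − (86.8301 − 96.9056) / 3.31 = −0.166 km.

−0.166 km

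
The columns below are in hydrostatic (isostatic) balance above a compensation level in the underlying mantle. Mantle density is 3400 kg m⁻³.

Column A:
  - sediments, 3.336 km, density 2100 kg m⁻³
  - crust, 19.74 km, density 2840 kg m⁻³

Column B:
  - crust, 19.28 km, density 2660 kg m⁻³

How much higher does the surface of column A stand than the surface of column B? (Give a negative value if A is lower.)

For any compensation level in the mantle, the mantle terms cancel and isostasy reduces to e = (Σt_A − Σt_B) − (Σ(ρt)_A − Σ(ρt)_B) / ρ_m.
Σt_A = 23.076 km; Σt_B = 19.28 km; Σ(ρt)_A = 63067.2; Σ(ρt)_B = 51284.8 (in km·kg m⁻³).
e = (23.076 − 19.28) − (63067.2 − 51284.8) / 3400 = 0.331 km.

0.331 km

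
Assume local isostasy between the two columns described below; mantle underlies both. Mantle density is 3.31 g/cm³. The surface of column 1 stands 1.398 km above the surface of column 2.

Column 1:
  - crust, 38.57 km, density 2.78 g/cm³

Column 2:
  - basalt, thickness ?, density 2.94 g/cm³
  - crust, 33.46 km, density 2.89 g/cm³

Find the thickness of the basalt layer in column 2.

4.76 km

Take the compensation level at the base of the deeper column (depth z_c below the surface of column 1) and equate Σ ρ_i t_i down to z_c; mantle fills any gap and the z_c terms cancel.
Column 1: 38.57×2.78 + (z_c − 38.57)×3.31
Column 2: 1.398×0 + x×2.94 + 33.46×2.89 + (z_c − 1.398 − 33.46 − x)×3.31
The z_c×3.31 term appears on both sides and cancels. Collect the known terms of each column as K = Σ(ρt)_known − 3.31 × (depth of known layers): K_1 = 107.2246 − 3.31×38.57 = −20.4421; K_2 = 96.6994 − 3.31×(1.398 + 33.46) = −18.68058.
Balance: K_1 = K_2 − x×(3.31 − 2.94), so x = (K_2 − K_1)/(3.31 − 2.94) = 1.76152/0.37 = 4.76 km.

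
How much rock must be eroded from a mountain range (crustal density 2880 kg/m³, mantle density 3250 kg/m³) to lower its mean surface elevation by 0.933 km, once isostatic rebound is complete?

8.2 km

Net drop Δ = e − u = e − e ρ_c/ρ_m = e (ρ_m − ρ_c)/ρ_m.
e = Δ ρ_m/(ρ_m − ρ_c) = 0.933 km × 3250/370 = 8.2 km.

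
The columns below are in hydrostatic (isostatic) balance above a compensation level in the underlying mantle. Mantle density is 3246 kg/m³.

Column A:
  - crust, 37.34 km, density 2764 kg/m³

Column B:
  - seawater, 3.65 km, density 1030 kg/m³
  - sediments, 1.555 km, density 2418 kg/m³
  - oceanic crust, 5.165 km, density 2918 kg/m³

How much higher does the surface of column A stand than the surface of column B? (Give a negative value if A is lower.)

2.13 km

For any compensation level in the mantle, the mantle terms cancel and isostasy reduces to e = (Σt_A − Σt_B) − (Σ(ρt)_A − Σ(ρt)_B) / ρ_m.
Σt_A = 37.34 km; Σt_B = 10.37 km; Σ(ρt)_A = 103207.76; Σ(ρt)_B = 22590.96 (in km·kg/m³).
e = (37.34 − 10.37) − (103207.76 − 22590.96) / 3246 = 2.13 km.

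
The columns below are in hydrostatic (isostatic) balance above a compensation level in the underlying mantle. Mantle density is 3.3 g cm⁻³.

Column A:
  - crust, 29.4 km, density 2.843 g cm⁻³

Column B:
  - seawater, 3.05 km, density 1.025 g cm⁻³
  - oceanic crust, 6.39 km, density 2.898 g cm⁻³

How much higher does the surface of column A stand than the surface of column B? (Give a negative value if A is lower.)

1.19 km

For any compensation level in the mantle, the mantle terms cancel and isostasy reduces to e = (Σt_A − Σt_B) − (Σ(ρt)_A − Σ(ρt)_B) / ρ_m.
Σt_A = 29.4 km; Σt_B = 9.44 km; Σ(ρt)_A = 83.5842; Σ(ρt)_B = 21.64447 (in km·g cm⁻³).
e = (29.4 − 9.44) − (83.5842 − 21.64447) / 3.3 = 1.19 km.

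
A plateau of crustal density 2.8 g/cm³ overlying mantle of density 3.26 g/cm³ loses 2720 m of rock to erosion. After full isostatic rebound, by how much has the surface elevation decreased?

Rebound u = e ρ_c/ρ_m = 2720 m × 2.8/3.26 = 2336 m.
Net surface drop = e − u = 2720 m − 2336 m = e (ρ_m − ρ_c)/ρ_m = 384 m.

384 m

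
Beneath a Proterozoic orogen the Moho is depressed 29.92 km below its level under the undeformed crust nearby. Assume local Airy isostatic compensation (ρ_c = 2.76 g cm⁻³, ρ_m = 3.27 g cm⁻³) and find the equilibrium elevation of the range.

5.53 km

For local isostatic compensation: ρ_c h = (ρ_m − ρ_c) r.
h = r (ρ_m − ρ_c) / ρ_c = 29.92 km × (3.27 − 2.76) / 2.76 = 5.53 km.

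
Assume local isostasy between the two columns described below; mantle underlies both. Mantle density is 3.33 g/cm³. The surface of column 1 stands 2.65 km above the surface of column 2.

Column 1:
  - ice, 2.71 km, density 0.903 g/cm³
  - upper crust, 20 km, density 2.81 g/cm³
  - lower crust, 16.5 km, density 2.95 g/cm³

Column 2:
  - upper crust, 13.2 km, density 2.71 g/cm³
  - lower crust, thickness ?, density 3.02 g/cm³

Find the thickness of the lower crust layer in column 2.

20.1 km

Take the compensation level at the base of the deeper column (depth z_c below the surface of column 1) and equate Σ ρ_i t_i down to z_c; mantle fills any gap and the z_c terms cancel.
Column 1: 2.71×0.903 + 20×2.81 + 16.5×2.95 + (z_c − 39.21)×3.33
Column 2: 2.65×0 + 13.2×2.71 + x×3.02 + (z_c − 2.65 − 13.2 − x)×3.33
The z_c×3.33 term appears on both sides and cancels. Collect the known terms of each column as K = Σ(ρt)_known − 3.33 × (depth of known layers): K_1 = 107.32213 − 3.33×39.21 = −23.24717; K_2 = 35.772 − 3.33×(2.65 + 13.2) = −17.0085.
Balance: K_1 = K_2 − x×(3.33 − 3.02), so x = (K_2 − K_1)/(3.33 − 3.02) = 6.23867/0.31 = 20.1 km.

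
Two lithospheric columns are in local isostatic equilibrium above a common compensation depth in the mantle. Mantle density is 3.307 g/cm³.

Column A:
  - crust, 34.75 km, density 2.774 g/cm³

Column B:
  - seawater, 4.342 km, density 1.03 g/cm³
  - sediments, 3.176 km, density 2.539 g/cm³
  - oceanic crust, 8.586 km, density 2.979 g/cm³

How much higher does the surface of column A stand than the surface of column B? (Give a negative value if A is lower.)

1.02 km

For any compensation level in the mantle, the mantle terms cancel and isostasy reduces to e = (Σt_A − Σt_B) − (Σ(ρt)_A − Σ(ρt)_B) / ρ_m.
Σt_A = 34.75 km; Σt_B = 16.104 km; Σ(ρt)_A = 96.3965; Σ(ρt)_B = 38.113818 (in km·g/cm³).
e = (34.75 − 16.104) − (96.3965 − 38.113818) / 3.307 = 1.02 km.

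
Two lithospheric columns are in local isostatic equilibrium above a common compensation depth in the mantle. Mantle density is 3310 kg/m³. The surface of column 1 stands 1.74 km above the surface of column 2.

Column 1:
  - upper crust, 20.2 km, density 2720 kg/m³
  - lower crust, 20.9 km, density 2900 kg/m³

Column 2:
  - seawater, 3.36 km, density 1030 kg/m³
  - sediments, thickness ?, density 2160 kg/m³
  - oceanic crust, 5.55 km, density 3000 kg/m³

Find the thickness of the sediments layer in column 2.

4.65 km

Take the compensation level at the base of the deeper column (depth z_c below the surface of column 1) and equate Σ ρ_i t_i down to z_c; mantle fills any gap and the z_c terms cancel.
Column 1: 20.2×2720 + 20.9×2900 + (z_c − 41.1)×3310
Column 2: 1.74×0 + 3.36×1030 + x×2160 + 5.55×3000 + (z_c − 1.74 − 8.91 − x)×3310
The z_c×3310 term appears on both sides and cancels. Collect the known terms of each column as K = Σ(ρt)_known − 3310 × (depth of known layers): K_1 = 115554 − 3310×41.1 = −20487; K_2 = 20110.8 − 3310×(1.74 + 8.91) = −15140.7.
Balance: K_1 = K_2 − x×(3310 − 2160), so x = (K_2 − K_1)/(3310 − 2160) = 5346.3/1150 = 4.65 km.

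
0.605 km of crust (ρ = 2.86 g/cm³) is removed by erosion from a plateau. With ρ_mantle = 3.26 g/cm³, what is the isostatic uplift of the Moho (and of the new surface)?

0.531 km

Unloading: uplift u = e ρ_c/ρ_m = 0.605 km × 2.86/3.26 = 0.531 km.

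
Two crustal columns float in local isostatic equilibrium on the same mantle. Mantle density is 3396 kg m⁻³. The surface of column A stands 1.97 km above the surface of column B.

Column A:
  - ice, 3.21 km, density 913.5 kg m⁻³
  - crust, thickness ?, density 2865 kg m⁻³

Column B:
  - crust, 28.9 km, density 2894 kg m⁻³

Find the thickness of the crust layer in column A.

24.9 km

Take the compensation level at the base of the deeper column (depth z_c below the surface of column A) and equate Σ ρ_i t_i down to z_c; mantle fills any gap and the z_c terms cancel.
Column A: 3.21×913.5 + x×2865 + (z_c − 3.21 − x)×3396
Column B: 1.97×0 + 28.9×2894 + (z_c − 1.97 − 28.9)×3396
The z_c×3396 term appears on both sides and cancels. Collect the known terms of each column as K = Σ(ρt)_known − 3396 × (depth of known layers): K_A = 2932.335 − 3396×3.21 = −7968.825; K_B = 83636.6 − 3396×(1.97 + 28.9) = −21197.92.
Balance: K_A − x×(3396 − 2865) = K_B, so x = (K_A − K_B)/(3396 − 2865) = 13229.1/531 = 24.9 km.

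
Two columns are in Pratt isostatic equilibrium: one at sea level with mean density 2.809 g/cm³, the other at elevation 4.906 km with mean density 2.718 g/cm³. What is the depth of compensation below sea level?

147 km

ρ_ref D = ρ (D + h) → D (ρ_ref − ρ) = ρ h.
D = ρ h/(ρ_ref − ρ) = 2.718 × 4.906 km/(2.809 − 2.718) = 147 km.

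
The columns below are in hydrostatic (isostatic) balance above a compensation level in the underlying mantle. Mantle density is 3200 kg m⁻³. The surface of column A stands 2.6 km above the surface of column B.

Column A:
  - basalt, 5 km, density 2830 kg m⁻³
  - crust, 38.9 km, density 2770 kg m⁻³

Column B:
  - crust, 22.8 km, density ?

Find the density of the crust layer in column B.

2750 kg m⁻³

Take the compensation level at the base of the deeper column (depth z_c below the surface of column A) and equate Σ ρ_i t_i down to z_c; mantle fills any gap and the z_c terms cancel.
Column A: 5×2830 + 38.9×2770 + (z_c − 43.9)×3200
Column B: 2.6×0 + 22.8×ρ + (z_c − 2.6 − 22.8)×3200
The z_c×3200 term appears on both sides and cancels. Collect the known terms of each column as K = Σ(ρt)_known − 3200 × (depth of known layers): K_A = 121903 − 3200×43.9 = −18577; K_B = 0 − 3200×(2.6 + 22.8) = −81280.
Balance: K_A = K_B + 22.8×ρ, so ρ = (K_A − K_B)/22.8 = 62703/22.8 = 2750 kg m⁻³.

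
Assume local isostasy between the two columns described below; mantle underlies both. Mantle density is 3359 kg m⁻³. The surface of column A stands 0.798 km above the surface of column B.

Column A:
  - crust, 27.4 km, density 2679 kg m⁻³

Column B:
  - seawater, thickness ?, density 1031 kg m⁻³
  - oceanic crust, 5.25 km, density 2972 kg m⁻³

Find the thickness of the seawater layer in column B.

5.98 km

Take the compensation level at the base of the deeper column (depth z_c below the surface of column A) and equate Σ ρ_i t_i down to z_c; mantle fills any gap and the z_c terms cancel.
Column A: 27.4×2679 + (z_c − 27.4)×3359
Column B: 0.798×0 + x×1031 + 5.25×2972 + (z_c − 0.798 − 5.25 − x)×3359
The z_c×3359 term appears on both sides and cancels. Collect the known terms of each column as K = Σ(ρt)_known − 3359 × (depth of known layers): K_A = 73404.6 − 3359×27.4 = −18632; K_B = 15603 − 3359×(0.798 + 5.25) = −4712.232.
Balance: K_A = K_B − x×(3359 − 1031), so x = (K_B − K_A)/(3359 − 1031) = 13919.8/2328 = 5.98 km.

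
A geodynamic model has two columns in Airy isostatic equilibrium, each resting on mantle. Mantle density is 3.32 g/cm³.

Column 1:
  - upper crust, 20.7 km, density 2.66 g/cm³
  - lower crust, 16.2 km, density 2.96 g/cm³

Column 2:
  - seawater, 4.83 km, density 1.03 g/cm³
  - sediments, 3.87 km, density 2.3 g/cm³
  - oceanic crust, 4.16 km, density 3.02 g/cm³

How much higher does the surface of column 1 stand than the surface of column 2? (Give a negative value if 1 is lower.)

0.975 km

For any compensation level in the mantle, the mantle terms cancel and isostasy reduces to e = (Σt_1 − Σt_2) − (Σ(ρt)_1 − Σ(ρt)_2) / ρ_m.
Σt_1 = 36.9 km; Σt_2 = 12.86 km; Σ(ρt)_1 = 103.014; Σ(ρt)_2 = 26.4391 (in km·g/cm³).
e = (36.9 − 12.86) − (103.014 − 26.4391) / 3.32 = 0.975 km.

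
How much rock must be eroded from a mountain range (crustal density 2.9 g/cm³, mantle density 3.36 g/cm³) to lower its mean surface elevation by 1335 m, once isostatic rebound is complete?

9750 m

Net drop Δ = e − u = e − e ρ_c/ρ_m = e (ρ_m − ρ_c)/ρ_m.
e = Δ ρ_m/(ρ_m − ρ_c) = 1335 m × 3.36/0.46 = 9750 m.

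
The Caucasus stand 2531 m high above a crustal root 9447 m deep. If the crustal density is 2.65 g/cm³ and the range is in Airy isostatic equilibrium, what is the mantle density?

Airy balance: ρ_c h = (ρ_m − ρ_c) r → ρ_m = ρ_c (1 + h/r).
ρ_m = 2.65 × (1 + 2531 m/9447 m) = 3.36 g/cm³.

3.36 g/cm³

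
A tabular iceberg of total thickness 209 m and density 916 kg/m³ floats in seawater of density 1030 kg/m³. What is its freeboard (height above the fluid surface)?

23.1 m

Floating equilibrium: submerged depth d = t ρ_obj/ρ_fluid = 209 m × 916/1030 = 185.9 m.
Freeboard = t − d = 209 m − 185.9 m = 23.1 m.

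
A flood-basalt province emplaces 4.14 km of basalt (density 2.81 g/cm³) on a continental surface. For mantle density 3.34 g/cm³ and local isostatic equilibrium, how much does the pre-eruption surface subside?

Subaerial loading: s = t ρ_load / ρ_m.
s = 4.14 km × 2.81/3.34 = 3.48 km.

3.48 km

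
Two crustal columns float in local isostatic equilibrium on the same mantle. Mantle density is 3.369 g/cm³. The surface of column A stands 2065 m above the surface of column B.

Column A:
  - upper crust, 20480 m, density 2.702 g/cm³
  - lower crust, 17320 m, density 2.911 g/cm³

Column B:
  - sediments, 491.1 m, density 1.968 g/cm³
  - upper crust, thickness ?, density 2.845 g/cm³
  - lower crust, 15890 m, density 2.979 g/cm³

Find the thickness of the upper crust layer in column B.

Take the compensation level at the base of the deeper column (depth z_c below the surface of column A) and equate Σ ρ_i t_i down to z_c; mantle fills any gap and the z_c terms cancel.
Column A: 20480×2.702 + 17320×2.911 + (z_c − 37800)×3.369
Column B: 2065×0 + 491.1×1.968 + x×2.845 + 15890×2.979 + (z_c − 2065 − 16381.1 − x)×3.369
The z_c×3.369 term appears on both sides and cancels. Collect the known terms of each column as K = Σ(ρt)_known − 3.369 × (depth of known layers): K_A = 105755.48 − 3.369×37800 = −21592.72; K_B = 48302.7948 − 3.369×(2065 + 16381.1) = −13842.1161.
Balance: K_A = K_B − x×(3.369 − 2.845), so x = (K_B − K_A)/(3.369 − 2.845) = 7750.6/0.524 = 14800 m.

14800 m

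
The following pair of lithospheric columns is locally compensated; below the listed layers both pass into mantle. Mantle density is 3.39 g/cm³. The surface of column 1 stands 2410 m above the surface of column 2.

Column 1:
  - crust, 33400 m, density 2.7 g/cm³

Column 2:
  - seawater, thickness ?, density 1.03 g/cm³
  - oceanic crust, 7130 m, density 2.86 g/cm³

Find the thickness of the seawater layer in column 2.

4700 m

Take the compensation level at the base of the deeper column (depth z_c below the surface of column 1) and equate Σ ρ_i t_i down to z_c; mantle fills any gap and the z_c terms cancel.
Column 1: 33400×2.7 + (z_c − 33400)×3.39
Column 2: 2410×0 + x×1.03 + 7130×2.86 + (z_c − 2410 − 7130 − x)×3.39
The z_c×3.39 term appears on both sides and cancels. Collect the known terms of each column as K = Σ(ρt)_known − 3.39 × (depth of known layers): K_1 = 90180 − 3.39×33400 = −23046; K_2 = 20391.8 − 3.39×(2410 + 7130) = −11948.8.
Balance: K_1 = K_2 − x×(3.39 − 1.03), so x = (K_2 − K_1)/(3.39 − 1.03) = 11097.2/2.36 = 4700 m.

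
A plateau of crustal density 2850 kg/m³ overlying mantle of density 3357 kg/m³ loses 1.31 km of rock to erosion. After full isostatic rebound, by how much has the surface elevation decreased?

Rebound u = e ρ_c/ρ_m = 1.31 km × 2850/3357 = 1.112 km.
Net surface drop = e − u = 1.31 km − 1.112 km = e (ρ_m − ρ_c)/ρ_m = 0.198 km.

0.198 km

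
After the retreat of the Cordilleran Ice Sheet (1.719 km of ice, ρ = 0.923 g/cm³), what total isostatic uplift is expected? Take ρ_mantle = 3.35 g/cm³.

Removing the load lets mantle flow back in; uplift u satisfies ρ_ice t = ρ_m u.
u = t ρ_ice/ρ_m = 1.719 km × 0.923/3.35 = 0.474 km.

0.474 km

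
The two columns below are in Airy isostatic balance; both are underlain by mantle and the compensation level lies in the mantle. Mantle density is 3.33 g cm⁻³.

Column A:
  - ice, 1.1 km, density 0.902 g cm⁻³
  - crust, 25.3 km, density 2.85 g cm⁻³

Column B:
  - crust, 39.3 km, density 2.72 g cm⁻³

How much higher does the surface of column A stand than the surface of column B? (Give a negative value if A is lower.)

−2.75 km

For any compensation level in the mantle, the mantle terms cancel and isostasy reduces to e = (Σt_A − Σt_B) − (Σ(ρt)_A − Σ(ρt)_B) / ρ_m.
Σt_A = 26.4 km; Σt_B = 39.3 km; Σ(ρt)_A = 73.0972; Σ(ρt)_B = 106.896 (in km·g cm⁻³).
e = (26.4 − 39.3) − (73.0972 − 106.896) / 3.33 = −2.75 km.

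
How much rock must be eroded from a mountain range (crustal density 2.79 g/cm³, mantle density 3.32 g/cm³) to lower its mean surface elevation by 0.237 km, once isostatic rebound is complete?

Net drop Δ = e − u = e − e ρ_c/ρ_m = e (ρ_m − ρ_c)/ρ_m.
e = Δ ρ_m/(ρ_m − ρ_c) = 0.237 km × 3.32/0.53 = 1.48 km.

1.48 km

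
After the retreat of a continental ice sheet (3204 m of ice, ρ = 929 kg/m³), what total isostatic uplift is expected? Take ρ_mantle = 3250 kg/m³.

Removing the load lets mantle flow back in; uplift u satisfies ρ_ice t = ρ_m u.
u = t ρ_ice/ρ_m = 3204 m × 929/3250 = 916 m.

916 m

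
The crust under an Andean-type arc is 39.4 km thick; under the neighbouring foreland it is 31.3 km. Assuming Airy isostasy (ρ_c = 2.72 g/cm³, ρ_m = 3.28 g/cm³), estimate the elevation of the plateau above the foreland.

1.38 km

Excess crust Δ = 39.4 km − 31.3 km = 8.1 km, split between elevation h and root r with h + r = Δ.
Airy balance ρ_c h = (ρ_m − ρ_c) r gives r = h ρ_c/(ρ_m − ρ_c), so h (1 + ρ_c/(ρ_m − ρ_c)) = Δ, i.e. h = Δ (ρ_m − ρ_c)/ρ_m.
h = 8.1 km × 0.56/3.28 = 1.38 km.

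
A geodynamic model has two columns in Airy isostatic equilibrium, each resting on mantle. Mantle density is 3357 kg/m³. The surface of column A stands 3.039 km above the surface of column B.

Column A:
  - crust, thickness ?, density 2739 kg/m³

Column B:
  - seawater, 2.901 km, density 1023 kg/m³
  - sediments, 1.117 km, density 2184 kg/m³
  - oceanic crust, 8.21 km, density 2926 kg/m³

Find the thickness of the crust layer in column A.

35.3 km

Take the compensation level at the base of the deeper column (depth z_c below the surface of column A) and equate Σ ρ_i t_i down to z_c; mantle fills any gap and the z_c terms cancel.
Column A: x×2739 + (z_c − 0 − x)×3357
Column B: 3.039×0 + 2.901×1023 + 1.117×2184 + 8.21×2926 + (z_c − 3.039 − 12.228)×3357
The z_c×3357 term appears on both sides and cancels. Collect the known terms of each column as K = Σ(ρt)_known − 3357 × (depth of known layers): K_A = 0 − 3357×0 = 0; K_B = 29429.711 − 3357×(3.039 + 12.228) = −21821.608.
Balance: K_A − x×(3357 − 2739) = K_B, so x = (K_A − K_B)/(3357 − 2739) = 21821.6/618 = 35.3 km.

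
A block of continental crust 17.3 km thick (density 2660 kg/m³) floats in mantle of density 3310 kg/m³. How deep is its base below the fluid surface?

13.9 km

Draft d = t ρ_obj/ρ_fluid = 17.3 km × 2660/3310 = 13.9 km.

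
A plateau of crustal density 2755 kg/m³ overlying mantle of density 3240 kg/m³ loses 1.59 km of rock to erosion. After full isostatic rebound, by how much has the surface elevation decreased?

Rebound u = e ρ_c/ρ_m = 1.59 km × 2755/3240 = 1.352 km.
Net surface drop = e − u = 1.59 km − 1.352 km = e (ρ_m − ρ_c)/ρ_m = 0.238 km.

0.238 km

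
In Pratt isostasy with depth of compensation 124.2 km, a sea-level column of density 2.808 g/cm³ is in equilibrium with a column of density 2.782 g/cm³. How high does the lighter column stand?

1.16 km

ρ_ref D = ρ (D + h) → h = D (ρ_ref − ρ)/ρ.
h = 124.2 km × (2.808 − 2.782)/2.782 = 1.16 km.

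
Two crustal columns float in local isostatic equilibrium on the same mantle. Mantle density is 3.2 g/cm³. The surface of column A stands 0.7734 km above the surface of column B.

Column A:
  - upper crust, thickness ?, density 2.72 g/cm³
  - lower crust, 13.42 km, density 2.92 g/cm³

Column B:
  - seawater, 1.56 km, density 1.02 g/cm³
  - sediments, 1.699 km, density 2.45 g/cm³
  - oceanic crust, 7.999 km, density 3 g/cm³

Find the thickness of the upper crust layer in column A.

10.4 km

Take the compensation level at the base of the deeper column (depth z_c below the surface of column A) and equate Σ ρ_i t_i down to z_c; mantle fills any gap and the z_c terms cancel.
Column A: x×2.72 + 13.42×2.92 + (z_c − 13.42 − x)×3.2
Column B: 0.7734×0 + 1.56×1.02 + 1.699×2.45 + 7.999×3 + (z_c − 0.7734 − 11.258)×3.2
The z_c×3.2 term appears on both sides and cancels. Collect the known terms of each column as K = Σ(ρt)_known − 3.2 × (depth of known layers): K_A = 39.1864 − 3.2×13.42 = −3.7576; K_B = 29.75075 − 3.2×(0.7734 + 11.258) = −8.74973.
Balance: K_A − x×(3.2 − 2.72) = K_B, so x = (K_A − K_B)/(3.2 − 2.72) = 4.99213/0.48 = 10.4 km.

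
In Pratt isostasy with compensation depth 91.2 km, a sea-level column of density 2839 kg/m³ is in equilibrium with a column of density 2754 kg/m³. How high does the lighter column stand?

ρ_ref D = ρ (D + h) → h = D (ρ_ref − ρ)/ρ.
h = 91.2 km × (2839 − 2754)/2754 = 2.81 km.

2.81 km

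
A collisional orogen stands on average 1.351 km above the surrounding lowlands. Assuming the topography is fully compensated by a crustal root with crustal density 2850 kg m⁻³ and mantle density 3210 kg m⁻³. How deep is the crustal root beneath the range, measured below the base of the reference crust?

10.7 km

For local isostatic compensation: the weight of the topography is balanced by the buoyancy of the root, ρ_c h = (ρ_m − ρ_c) r.
r = h · ρ_c / (ρ_m − ρ_c) = 1.351 km × 2850 / (3210 − 2850) = 10.7 km.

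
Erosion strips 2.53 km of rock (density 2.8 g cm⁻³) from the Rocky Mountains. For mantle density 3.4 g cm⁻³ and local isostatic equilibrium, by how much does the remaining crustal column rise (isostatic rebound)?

2.08 km

Unloading: uplift u = e ρ_c/ρ_m = 2.53 km × 2.8/3.4 = 2.08 km.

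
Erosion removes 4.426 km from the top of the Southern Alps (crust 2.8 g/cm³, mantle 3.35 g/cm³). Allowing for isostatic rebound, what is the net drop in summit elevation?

Rebound u = e ρ_c/ρ_m = 4.426 km × 2.8/3.35 = 3.699 km.
Net surface drop = e − u = 4.426 km − 3.699 km = e (ρ_m − ρ_c)/ρ_m = 0.727 km.

0.727 km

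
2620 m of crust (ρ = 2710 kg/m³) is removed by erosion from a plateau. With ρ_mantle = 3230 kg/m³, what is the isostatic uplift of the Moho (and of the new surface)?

2200 m

Unloading: uplift u = e ρ_c/ρ_m = 2620 m × 2710/3230 = 2200 m.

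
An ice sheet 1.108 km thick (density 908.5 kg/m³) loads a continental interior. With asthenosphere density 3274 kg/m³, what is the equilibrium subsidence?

0.307 km

Equating mass per unit area of the two columns: the ice load ρ_ice t is balanced by mantle displaced below, ρ_m s.
s = t ρ_ice / ρ_m = 1.108 km × 908.5/3274 = 0.307 km.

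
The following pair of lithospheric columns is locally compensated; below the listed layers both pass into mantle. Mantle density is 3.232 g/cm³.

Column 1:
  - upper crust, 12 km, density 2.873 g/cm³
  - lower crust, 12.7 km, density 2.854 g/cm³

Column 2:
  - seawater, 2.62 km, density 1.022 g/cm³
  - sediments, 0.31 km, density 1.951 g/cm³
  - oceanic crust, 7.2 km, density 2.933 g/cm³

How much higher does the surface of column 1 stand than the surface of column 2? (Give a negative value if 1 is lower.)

0.238 km

For any compensation level in the mantle, the mantle terms cancel and isostasy reduces to e = (Σt_1 − Σt_2) − (Σ(ρt)_1 − Σ(ρt)_2) / ρ_m.
Σt_1 = 24.7 km; Σt_2 = 10.13 km; Σ(ρt)_1 = 70.7218; Σ(ρt)_2 = 24.40005 (in km·g/cm³).
e = (24.7 − 10.13) − (70.7218 − 24.40005) / 3.232 = 0.238 km.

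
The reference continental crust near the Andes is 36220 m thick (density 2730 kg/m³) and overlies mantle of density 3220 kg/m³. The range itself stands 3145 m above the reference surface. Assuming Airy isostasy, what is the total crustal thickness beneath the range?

Root depth r = h ρ_c / (ρ_m − ρ_c) = 3145 m × 2730 / 490 = 17520 m.
Total thickness = T + h + r = 36220 m + 3145 m + 17520 m = 56900 m.

56900 m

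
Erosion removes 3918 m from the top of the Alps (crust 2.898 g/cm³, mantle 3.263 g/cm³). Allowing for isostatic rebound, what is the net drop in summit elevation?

Rebound u = e ρ_c/ρ_m = 3918 m × 2.898/3.263 = 3480 m.
Net surface drop = e − u = 3918 m − 3480 m = e (ρ_m − ρ_c)/ρ_m = 438 m.

438 m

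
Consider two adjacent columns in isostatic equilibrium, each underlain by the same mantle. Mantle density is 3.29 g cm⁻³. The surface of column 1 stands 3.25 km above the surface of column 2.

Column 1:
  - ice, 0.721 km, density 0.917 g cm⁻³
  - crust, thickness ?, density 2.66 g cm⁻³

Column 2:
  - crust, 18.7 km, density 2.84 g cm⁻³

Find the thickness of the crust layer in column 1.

27.6 km

Take the compensation level at the base of the deeper column (depth z_c below the surface of column 1) and equate Σ ρ_i t_i down to z_c; mantle fills any gap and the z_c terms cancel.
Column 1: 0.721×0.917 + x×2.66 + (z_c − 0.721 − x)×3.29
Column 2: 3.25×0 + 18.7×2.84 + (z_c − 3.25 − 18.7)×3.29
The z_c×3.29 term appears on both sides and cancels. Collect the known terms of each column as K = Σ(ρt)_known − 3.29 × (depth of known layers): K_1 = 0.661157 − 3.29×0.721 = −1.710933; K_2 = 53.108 − 3.29×(3.25 + 18.7) = −19.1075.
Balance: K_1 − x×(3.29 − 2.66) = K_2, so x = (K_1 − K_2)/(3.29 − 2.66) = 17.3966/0.63 = 27.6 km.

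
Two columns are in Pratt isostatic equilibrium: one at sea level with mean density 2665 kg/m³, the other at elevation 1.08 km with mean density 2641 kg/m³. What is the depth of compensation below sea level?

ρ_ref D = ρ (D + h) → D (ρ_ref − ρ) = ρ h.
D = ρ h/(ρ_ref − ρ) = 2641 × 1.08 km/(2665 − 2641) = 119 km.

119 km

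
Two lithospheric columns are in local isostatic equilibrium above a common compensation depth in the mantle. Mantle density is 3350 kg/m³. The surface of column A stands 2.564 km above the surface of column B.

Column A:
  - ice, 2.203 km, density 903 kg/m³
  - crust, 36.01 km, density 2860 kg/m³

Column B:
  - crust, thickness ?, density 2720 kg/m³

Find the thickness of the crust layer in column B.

22.9 km

Take the compensation level at the base of the deeper column (depth z_c below the surface of column A) and equate Σ ρ_i t_i down to z_c; mantle fills any gap and the z_c terms cancel.
Column A: 2.203×903 + 36.01×2860 + (z_c − 38.213)×3350
Column B: 2.564×0 + x×2720 + (z_c − 2.564 − 0 − x)×3350
The z_c×3350 term appears on both sides and cancels. Collect the known terms of each column as K = Σ(ρt)_known − 3350 × (depth of known layers): K_A = 104977.909 − 3350×38.213 = −23035.641; K_B = 0 − 3350×(2.564 + 0) = −8589.4.
Balance: K_A = K_B − x×(3350 − 2720), so x = (K_B − K_A)/(3350 − 2720) = 14446.2/630 = 22.9 km.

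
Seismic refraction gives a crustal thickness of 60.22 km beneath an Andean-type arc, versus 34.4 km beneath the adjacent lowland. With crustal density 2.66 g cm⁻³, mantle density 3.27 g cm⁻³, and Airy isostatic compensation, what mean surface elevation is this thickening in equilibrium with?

Excess crust Δ = 60.22 km − 34.4 km = 25.82 km, split between elevation h and root r with h + r = Δ.
Airy balance ρ_c h = (ρ_m − ρ_c) r gives r = h ρ_c/(ρ_m − ρ_c), so h (1 + ρ_c/(ρ_m − ρ_c)) = Δ, i.e. h = Δ (ρ_m − ρ_c)/ρ_m.
h = 25.82 km × 0.61/3.27 = 4.82 km.

4.82 km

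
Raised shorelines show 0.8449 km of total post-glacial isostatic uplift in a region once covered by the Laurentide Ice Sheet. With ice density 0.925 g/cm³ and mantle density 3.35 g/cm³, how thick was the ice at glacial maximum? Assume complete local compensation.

3.06 km

u = t ρ_ice/ρ_m → t = u ρ_m/ρ_ice = 0.8449 km × 3.35/0.925 = 3.06 km.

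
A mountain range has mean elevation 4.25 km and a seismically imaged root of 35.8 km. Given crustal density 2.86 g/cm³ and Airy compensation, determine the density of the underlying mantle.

Airy balance: ρ_c h = (ρ_m − ρ_c) r → ρ_m = ρ_c (1 + h/r).
ρ_m = 2.86 × (1 + 4.25 km/35.8 km) = 3.2 g/cm³.

3.2 g/cm³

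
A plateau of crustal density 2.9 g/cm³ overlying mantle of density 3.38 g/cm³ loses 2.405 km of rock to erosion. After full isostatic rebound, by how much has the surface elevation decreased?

0.342 km

Rebound u = e ρ_c/ρ_m = 2.405 km × 2.9/3.38 = 2.063 km.
Net surface drop = e − u = 2.405 km − 2.063 km = e (ρ_m − ρ_c)/ρ_m = 0.342 km.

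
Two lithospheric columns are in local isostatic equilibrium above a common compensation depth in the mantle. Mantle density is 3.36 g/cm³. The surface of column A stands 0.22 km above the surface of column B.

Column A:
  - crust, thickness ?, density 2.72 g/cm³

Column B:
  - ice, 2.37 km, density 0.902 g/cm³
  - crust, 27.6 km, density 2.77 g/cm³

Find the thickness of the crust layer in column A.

35.7 km

Take the compensation level at the base of the deeper column (depth z_c below the surface of column A) and equate Σ ρ_i t_i down to z_c; mantle fills any gap and the z_c terms cancel.
Column A: x×2.72 + (z_c − 0 − x)×3.36
Column B: 0.22×0 + 2.37×0.902 + 27.6×2.77 + (z_c − 0.22 − 29.97)×3.36
The z_c×3.36 term appears on both sides and cancels. Collect the known terms of each column as K = Σ(ρt)_known − 3.36 × (depth of known layers): K_A = 0 − 3.36×0 = 0; K_B = 78.58974 − 3.36×(0.22 + 29.97) = −22.84866.
Balance: K_A − x×(3.36 − 2.72) = K_B, so x = (K_A − K_B)/(3.36 − 2.72) = 22.8487/0.64 = 35.7 km.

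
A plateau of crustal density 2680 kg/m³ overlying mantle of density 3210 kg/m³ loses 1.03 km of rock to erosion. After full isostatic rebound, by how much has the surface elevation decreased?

Rebound u = e ρ_c/ρ_m = 1.03 km × 2680/3210 = 0.8599 km.
Net surface drop = e − u = 1.03 km − 0.8599 km = e (ρ_m − ρ_c)/ρ_m = 0.17 km.

0.17 km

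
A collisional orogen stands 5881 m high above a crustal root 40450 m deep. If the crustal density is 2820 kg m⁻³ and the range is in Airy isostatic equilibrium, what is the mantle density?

Airy balance: ρ_c h = (ρ_m − ρ_c) r → ρ_m = ρ_c (1 + h/r).
ρ_m = 2820 × (1 + 5881 m/40450 m) = 3230 kg m⁻³.

3230 kg m⁻³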